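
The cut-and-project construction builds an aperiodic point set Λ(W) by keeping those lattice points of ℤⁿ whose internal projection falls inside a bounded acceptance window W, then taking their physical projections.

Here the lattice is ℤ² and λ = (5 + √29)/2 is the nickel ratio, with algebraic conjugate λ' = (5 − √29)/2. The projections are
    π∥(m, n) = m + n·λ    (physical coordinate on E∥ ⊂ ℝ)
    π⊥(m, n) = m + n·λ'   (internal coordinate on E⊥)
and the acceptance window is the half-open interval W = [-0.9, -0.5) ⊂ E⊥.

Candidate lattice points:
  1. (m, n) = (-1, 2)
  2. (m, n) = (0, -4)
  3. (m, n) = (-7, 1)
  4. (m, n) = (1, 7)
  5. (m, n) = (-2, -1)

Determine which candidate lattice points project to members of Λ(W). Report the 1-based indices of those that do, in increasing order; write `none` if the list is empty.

Compute λ' = (5−√29)/2 = -0.19258, so π⊥(m,n) = m -0.19258·n.
[1] lift (-1,2): star map gives -1.38516; window check -0.9 ≤ -1.38516 < -0.5 is false → out
[2] lift (0,-4): star map gives 0.77033; window check -0.9 ≤ 0.77033 < -0.5 is false → out
[3] lift (-7,1): star map gives -7.19258; window check -0.9 ≤ -7.19258 < -0.5 is false → out
[4] lift (1,7): star map gives -0.34808; window check -0.9 ≤ -0.34808 < -0.5 is false → out
[5] lift (-2,-1): star map gives -1.80742; window check -0.9 ≤ -1.80742 < -0.5 is false → out

none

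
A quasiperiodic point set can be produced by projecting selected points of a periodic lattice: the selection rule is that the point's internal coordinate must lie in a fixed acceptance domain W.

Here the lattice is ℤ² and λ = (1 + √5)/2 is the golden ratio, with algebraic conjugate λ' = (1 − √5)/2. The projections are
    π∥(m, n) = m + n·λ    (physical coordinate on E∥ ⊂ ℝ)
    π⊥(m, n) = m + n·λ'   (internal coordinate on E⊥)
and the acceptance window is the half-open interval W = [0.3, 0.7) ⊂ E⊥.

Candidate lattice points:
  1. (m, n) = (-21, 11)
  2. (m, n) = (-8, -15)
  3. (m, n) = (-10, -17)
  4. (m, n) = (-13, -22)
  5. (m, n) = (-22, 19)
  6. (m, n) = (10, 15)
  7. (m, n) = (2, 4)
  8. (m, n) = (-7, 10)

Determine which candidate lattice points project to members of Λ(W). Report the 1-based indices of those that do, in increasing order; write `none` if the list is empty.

Compute λ' = (1−√5)/2 = -0.6180, so π⊥(m,n) = m -0.6180·n.
candidate 1: (m,n)=(-21,11) → π∥ = -21+11·λ ≈ -3.2016, π⊥ = -21+11·λ' ≈ -27.7984 ∉ [0.3, 0.7) ⇒ out
candidate 2: (m,n)=(-8,-15) → π∥ = -8-15·λ ≈ -32.2705, π⊥ = -8-15·λ' ≈ 1.2705 ∉ [0.3, 0.7) ⇒ out
candidate 3: (m,n)=(-10,-17) → π∥ = -10-17·λ ≈ -37.5066, π⊥ = -10-17·λ' ≈ 0.5066 ∈ [0.3, 0.7) ⇒ IN Λ
candidate 4: (m,n)=(-13,-22) → π∥ = -13-22·λ ≈ -48.5967, π⊥ = -13-22·λ' ≈ 0.5967 ∈ [0.3, 0.7) ⇒ IN Λ
candidate 5: (m,n)=(-22,19) → π∥ = -22+19·λ ≈ 8.7426, π⊥ = -22+19·λ' ≈ -33.7426 ∉ [0.3, 0.7) ⇒ out
candidate 6: (m,n)=(10,15) → π∥ = 10+15·λ ≈ 34.2705, π⊥ = 10+15·λ' ≈ 0.7295 ∉ [0.3, 0.7) ⇒ out
candidate 7: (m,n)=(2,4) → π∥ = 2+4·λ ≈ 8.4721, π⊥ = 2+4·λ' ≈ -0.4721 ∉ [0.3, 0.7) ⇒ out
candidate 8: (m,n)=(-7,10) → π∥ = -7+10·λ ≈ 9.1803, π⊥ = -7+10·λ' ≈ -13.1803 ∉ [0.3, 0.7) ⇒ out

3, 4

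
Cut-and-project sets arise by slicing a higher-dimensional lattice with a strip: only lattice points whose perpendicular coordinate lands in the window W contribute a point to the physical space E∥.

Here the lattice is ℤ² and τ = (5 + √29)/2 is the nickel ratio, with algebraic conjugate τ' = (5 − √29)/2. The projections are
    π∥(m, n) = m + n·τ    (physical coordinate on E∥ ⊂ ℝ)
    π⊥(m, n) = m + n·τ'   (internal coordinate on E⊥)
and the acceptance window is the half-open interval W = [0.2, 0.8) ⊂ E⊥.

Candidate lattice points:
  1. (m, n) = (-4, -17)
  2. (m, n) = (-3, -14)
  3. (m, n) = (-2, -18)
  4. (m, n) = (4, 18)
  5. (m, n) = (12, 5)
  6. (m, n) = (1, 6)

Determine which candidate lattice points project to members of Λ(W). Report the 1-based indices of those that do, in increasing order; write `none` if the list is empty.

Numerically τ ≈ 5.1926 and τ' = −1/τ ≈ -0.1926.
[1] lift (-4,-17): star map gives -0.7261; window check 0.2 ≤ -0.7261 < 0.8 is false → out
[2] lift (-3,-14): star map gives -0.3038; window check 0.2 ≤ -0.3038 < 0.8 is false → out
[3] lift (-2,-18): star map gives 1.4665; window check 0.2 ≤ 1.4665 < 0.8 is false → out
[4] lift (4,18): star map gives 0.5335; window check 0.2 ≤ 0.5335 < 0.8 is true → IN Λ
[5] lift (12,5): star map gives 11.0371; window check 0.2 ≤ 11.0371 < 0.8 is false → out
[6] lift (1,6): star map gives -0.1555; window check 0.2 ≤ -0.1555 < 0.8 is false → out

4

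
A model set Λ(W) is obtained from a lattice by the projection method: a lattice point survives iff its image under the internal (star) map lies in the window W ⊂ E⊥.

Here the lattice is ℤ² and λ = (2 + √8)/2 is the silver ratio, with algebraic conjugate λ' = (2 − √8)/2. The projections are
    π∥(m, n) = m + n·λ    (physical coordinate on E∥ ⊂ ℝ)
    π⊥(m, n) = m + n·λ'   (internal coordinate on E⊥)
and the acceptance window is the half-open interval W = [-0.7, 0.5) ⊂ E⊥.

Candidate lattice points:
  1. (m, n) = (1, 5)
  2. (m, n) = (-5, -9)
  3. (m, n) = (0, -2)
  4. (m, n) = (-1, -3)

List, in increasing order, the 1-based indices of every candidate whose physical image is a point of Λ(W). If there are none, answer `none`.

Numerically λ ≈ 2.41421 and λ' = −1/λ ≈ -0.41421.
[1] lift (1,5): star map gives -1.07107; window check -0.7 ≤ -1.07107 < 0.5 is false → out
[2] lift (-5,-9): star map gives -1.27208; window check -0.7 ≤ -1.27208 < 0.5 is false → out
[3] lift (0,-2): star map gives 0.82843; window check -0.7 ≤ 0.82843 < 0.5 is false → out
[4] lift (-1,-3): star map gives 0.24264; window check -0.7 ≤ 0.24264 < 0.5 is true → IN Λ

4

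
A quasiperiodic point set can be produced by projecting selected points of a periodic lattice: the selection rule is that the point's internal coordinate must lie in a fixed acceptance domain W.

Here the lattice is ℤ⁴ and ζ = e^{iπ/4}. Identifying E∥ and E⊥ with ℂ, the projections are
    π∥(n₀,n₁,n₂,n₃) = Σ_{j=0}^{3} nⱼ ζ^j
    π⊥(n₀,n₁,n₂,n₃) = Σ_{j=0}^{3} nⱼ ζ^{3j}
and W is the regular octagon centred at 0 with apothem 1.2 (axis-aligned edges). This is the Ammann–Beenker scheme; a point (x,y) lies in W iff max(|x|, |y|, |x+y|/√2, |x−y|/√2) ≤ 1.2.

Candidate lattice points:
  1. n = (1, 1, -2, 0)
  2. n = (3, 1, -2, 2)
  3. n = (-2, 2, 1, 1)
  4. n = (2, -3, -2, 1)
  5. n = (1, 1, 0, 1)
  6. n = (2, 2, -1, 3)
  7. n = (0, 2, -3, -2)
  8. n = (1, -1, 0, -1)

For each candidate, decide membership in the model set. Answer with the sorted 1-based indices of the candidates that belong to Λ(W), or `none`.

With ζ = e^{iπ/4} the internal vectors are ζ^0,ζ^3,ζ^6,ζ^9.
candidate 1: n = (1, 1, -2, 0) → π⊥ ≈ (+0.29289, +2.70711); max(|x|,|y|,|x±y|/√2) = 2.70711 > 1.2 ⇒ ∉ W
candidate 2: n = (3, 1, -2, 2) → π⊥ ≈ (+3.70711, +4.12132); max(|x|,|y|,|x±y|/√2) = 5.53553 > 1.2 ⇒ ∉ W
candidate 3: n = (-2, 2, 1, 1) → π⊥ ≈ (-2.70711, +1.12132); max(|x|,|y|,|x±y|/√2) = 2.70711 > 1.2 ⇒ ∉ W
candidate 4: n = (2, -3, -2, 1) → π⊥ ≈ (+4.82843, +0.58579); max(|x|,|y|,|x±y|/√2) = 4.82843 > 1.2 ⇒ ∉ W
candidate 5: n = (1, 1, 0, 1) → π⊥ ≈ (+1.00000, +1.41421); max(|x|,|y|,|x±y|/√2) = 1.70711 > 1.2 ⇒ ∉ W
candidate 6: n = (2, 2, -1, 3) → π⊥ ≈ (+2.70711, +4.53553); max(|x|,|y|,|x±y|/√2) = 5.12132 > 1.2 ⇒ ∉ W
candidate 7: n = (0, 2, -3, -2) → π⊥ ≈ (-2.82843, +3.00000); max(|x|,|y|,|x±y|/√2) = 4.12132 > 1.2 ⇒ ∉ W
candidate 8: n = (1, -1, 0, -1) → π⊥ ≈ (+1.00000, -1.41421); max(|x|,|y|,|x±y|/√2) = 1.70711 > 1.2 ⇒ ∉ W

none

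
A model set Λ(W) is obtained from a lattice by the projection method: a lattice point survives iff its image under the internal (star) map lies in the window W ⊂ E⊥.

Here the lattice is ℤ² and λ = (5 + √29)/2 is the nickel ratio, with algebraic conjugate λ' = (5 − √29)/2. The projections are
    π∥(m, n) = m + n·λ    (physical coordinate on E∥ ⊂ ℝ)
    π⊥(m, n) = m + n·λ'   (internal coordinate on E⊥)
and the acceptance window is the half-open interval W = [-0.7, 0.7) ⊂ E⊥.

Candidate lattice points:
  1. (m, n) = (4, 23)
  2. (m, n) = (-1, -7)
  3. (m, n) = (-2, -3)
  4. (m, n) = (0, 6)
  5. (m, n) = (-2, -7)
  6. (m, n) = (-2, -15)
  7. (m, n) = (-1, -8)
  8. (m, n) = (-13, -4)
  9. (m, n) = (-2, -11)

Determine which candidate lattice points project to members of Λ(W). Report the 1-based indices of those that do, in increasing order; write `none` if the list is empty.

Compute λ' = (5−√29)/2 = -0.192582, so π⊥(m,n) = m -0.192582·n.
[1] lift (4,23): star map gives -0.429395; window check -0.7 ≤ -0.429395 < 0.7 is true → IN Λ
[2] lift (-1,-7): star map gives 0.348077; window check -0.7 ≤ 0.348077 < 0.7 is true → IN Λ
[3] lift (-2,-3): star map gives -1.422253; window check -0.7 ≤ -1.422253 < 0.7 is false → out
[4] lift (0,6): star map gives -1.155494; window check -0.7 ≤ -1.155494 < 0.7 is false → out
[5] lift (-2,-7): star map gives -0.651923; window check -0.7 ≤ -0.651923 < 0.7 is true → IN Λ
[6] lift (-2,-15): star map gives 0.888736; window check -0.7 ≤ 0.888736 < 0.7 is false → out
[7] lift (-1,-8): star map gives 0.540659; window check -0.7 ≤ 0.540659 < 0.7 is true → IN Λ
[8] lift (-13,-4): star map gives -12.229670; window check -0.7 ≤ -12.229670 < 0.7 is false → out
[9] lift (-2,-11): star map gives 0.118406; window check -0.7 ≤ 0.118406 < 0.7 is true → IN Λ

1, 2, 5, 7, 9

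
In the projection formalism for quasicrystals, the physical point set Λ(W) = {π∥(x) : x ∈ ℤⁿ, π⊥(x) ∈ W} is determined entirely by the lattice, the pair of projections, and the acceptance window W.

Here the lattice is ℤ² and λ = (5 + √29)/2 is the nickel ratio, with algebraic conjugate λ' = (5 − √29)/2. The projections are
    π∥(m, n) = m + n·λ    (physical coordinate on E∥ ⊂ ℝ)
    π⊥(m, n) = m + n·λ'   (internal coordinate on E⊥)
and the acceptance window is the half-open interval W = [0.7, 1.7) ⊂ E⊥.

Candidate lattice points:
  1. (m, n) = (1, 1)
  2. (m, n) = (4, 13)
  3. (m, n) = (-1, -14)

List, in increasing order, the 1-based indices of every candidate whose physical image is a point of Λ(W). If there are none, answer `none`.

1, 2, 3

λ' = (5−√29)/2 ≈ -0.192582.
candidate 1: (m,n)=(1,1) → π∥ = 1+1·λ ≈ 6.192582, π⊥ = 1+1·λ' ≈ 0.807418 ∈ [0.7, 1.7) ⇒ IN Λ
candidate 2: (m,n)=(4,13) → π∥ = 4+13·λ ≈ 71.503571, π⊥ = 4+13·λ' ≈ 1.496429 ∈ [0.7, 1.7) ⇒ IN Λ
candidate 3: (m,n)=(-1,-14) → π∥ = -1-14·λ ≈ -73.696154, π⊥ = -1-14·λ' ≈ 1.696154 ∈ [0.7, 1.7) ⇒ IN Λ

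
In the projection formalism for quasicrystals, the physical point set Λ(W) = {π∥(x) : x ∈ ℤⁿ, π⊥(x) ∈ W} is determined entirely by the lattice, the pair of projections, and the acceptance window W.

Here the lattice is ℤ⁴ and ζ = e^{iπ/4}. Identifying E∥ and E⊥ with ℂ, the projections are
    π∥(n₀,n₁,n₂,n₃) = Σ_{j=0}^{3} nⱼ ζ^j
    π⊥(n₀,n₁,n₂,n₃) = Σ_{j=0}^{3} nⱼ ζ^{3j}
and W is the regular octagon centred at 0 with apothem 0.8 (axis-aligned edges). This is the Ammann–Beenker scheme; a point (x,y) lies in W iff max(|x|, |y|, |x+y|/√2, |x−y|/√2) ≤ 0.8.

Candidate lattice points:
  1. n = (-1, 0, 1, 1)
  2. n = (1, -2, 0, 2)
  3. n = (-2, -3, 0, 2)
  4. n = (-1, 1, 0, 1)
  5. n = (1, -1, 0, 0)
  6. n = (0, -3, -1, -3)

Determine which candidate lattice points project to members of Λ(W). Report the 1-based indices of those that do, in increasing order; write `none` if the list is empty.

1

With ζ = e^{iπ/4} the internal vectors are ζ^0,ζ^3,ζ^6,ζ^9.
candidate 1: n = (-1, 0, 1, 1) → π⊥ ≈ (-0.292893, -0.292893); max(|x|,|y|,|x±y|/√2) = 0.414214 ≤ 0.8 ⇒ ∈ W
candidate 2: n = (1, -2, 0, 2) → π⊥ ≈ (+3.828427, +0.000000); max(|x|,|y|,|x±y|/√2) = 3.828427 > 0.8 ⇒ ∉ W
candidate 3: n = (-2, -3, 0, 2) → π⊥ ≈ (+1.535534, -0.707107); max(|x|,|y|,|x±y|/√2) = 1.585786 > 0.8 ⇒ ∉ W
candidate 4: n = (-1, 1, 0, 1) → π⊥ ≈ (-1.000000, +1.414214); max(|x|,|y|,|x±y|/√2) = 1.707107 > 0.8 ⇒ ∉ W
candidate 5: n = (1, -1, 0, 0) → π⊥ ≈ (+1.707107, -0.707107); max(|x|,|y|,|x±y|/√2) = 1.707107 > 0.8 ⇒ ∉ W
candidate 6: n = (0, -3, -1, -3) → π⊥ ≈ (+0.000000, -3.242641); max(|x|,|y|,|x±y|/√2) = 3.242641 > 0.8 ⇒ ∉ W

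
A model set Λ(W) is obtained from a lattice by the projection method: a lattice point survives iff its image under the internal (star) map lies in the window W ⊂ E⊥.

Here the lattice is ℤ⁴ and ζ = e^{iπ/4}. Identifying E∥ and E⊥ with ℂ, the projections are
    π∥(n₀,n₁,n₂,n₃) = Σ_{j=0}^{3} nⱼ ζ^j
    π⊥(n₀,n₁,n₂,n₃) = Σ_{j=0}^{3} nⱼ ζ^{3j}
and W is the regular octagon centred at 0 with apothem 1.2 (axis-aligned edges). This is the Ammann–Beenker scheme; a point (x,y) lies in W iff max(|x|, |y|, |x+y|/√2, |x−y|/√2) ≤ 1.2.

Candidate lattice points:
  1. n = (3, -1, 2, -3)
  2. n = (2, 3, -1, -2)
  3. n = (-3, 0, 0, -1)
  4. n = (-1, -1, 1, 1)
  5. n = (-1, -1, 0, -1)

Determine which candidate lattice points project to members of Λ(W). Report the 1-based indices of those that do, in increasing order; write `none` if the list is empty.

4

π⊥(n) = n₀ + n₁ζ³ + n₂ζ⁶ + n₃ζ⁹ where ζ = e^{iπ/4}.
candidate 1: n = (3, -1, 2, -3) → π⊥ ≈ (+1.58579, -4.82843); max(|x|,|y|,|x±y|/√2) = 4.82843 > 1.2 ⇒ ∉ W
candidate 2: n = (2, 3, -1, -2) → π⊥ ≈ (-1.53553, +1.70711); max(|x|,|y|,|x±y|/√2) = 2.29289 > 1.2 ⇒ ∉ W
candidate 3: n = (-3, 0, 0, -1) → π⊥ ≈ (-3.70711, -0.70711); max(|x|,|y|,|x±y|/√2) = 3.70711 > 1.2 ⇒ ∉ W
candidate 4: n = (-1, -1, 1, 1) → π⊥ ≈ (+0.41421, -1.00000); max(|x|,|y|,|x±y|/√2) = 1.00000 ≤ 1.2 ⇒ ∈ W
candidate 5: n = (-1, -1, 0, -1) → π⊥ ≈ (-1.00000, -1.41421); max(|x|,|y|,|x±y|/√2) = 1.70711 > 1.2 ⇒ ∉ W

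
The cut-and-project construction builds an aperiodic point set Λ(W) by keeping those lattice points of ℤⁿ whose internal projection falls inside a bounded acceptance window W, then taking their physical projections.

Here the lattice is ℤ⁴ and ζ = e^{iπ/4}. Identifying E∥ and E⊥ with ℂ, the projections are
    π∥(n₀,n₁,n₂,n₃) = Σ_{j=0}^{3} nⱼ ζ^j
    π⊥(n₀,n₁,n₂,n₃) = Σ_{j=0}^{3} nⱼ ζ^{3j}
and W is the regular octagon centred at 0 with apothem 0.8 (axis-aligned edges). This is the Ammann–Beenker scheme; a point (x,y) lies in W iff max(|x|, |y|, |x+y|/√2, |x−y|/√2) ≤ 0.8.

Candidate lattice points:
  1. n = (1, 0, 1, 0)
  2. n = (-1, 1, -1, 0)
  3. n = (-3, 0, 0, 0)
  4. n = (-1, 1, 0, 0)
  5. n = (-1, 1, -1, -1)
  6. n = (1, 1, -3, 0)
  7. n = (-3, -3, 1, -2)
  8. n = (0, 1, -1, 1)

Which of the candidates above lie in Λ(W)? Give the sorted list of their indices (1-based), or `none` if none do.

none

With ζ = e^{iπ/4} the internal vectors are ζ^0,ζ^3,ζ^6,ζ^9.
#1 (1, 0, 1, 0): internal (1.00000, -1.00000); octagon support 1.41421 vs apothem 0.8 → ∉ W
#2 (-1, 1, -1, 0): internal (-1.70711, 1.70711); octagon support 2.41421 vs apothem 0.8 → ∉ W
#3 (-3, 0, 0, 0): internal (-3.00000, 0.00000); octagon support 3.00000 vs apothem 0.8 → ∉ W
#4 (-1, 1, 0, 0): internal (-1.70711, 0.70711); octagon support 1.70711 vs apothem 0.8 → ∉ W
#5 (-1, 1, -1, -1): internal (-2.41421, 1.00000); octagon support 2.41421 vs apothem 0.8 → ∉ W
#6 (1, 1, -3, 0): internal (0.29289, 3.70711); octagon support 3.70711 vs apothem 0.8 → ∉ W
#7 (-3, -3, 1, -2): internal (-2.29289, -4.53553); octagon support 4.82843 vs apothem 0.8 → ∉ W
#8 (0, 1, -1, 1): internal (0.00000, 2.41421); octagon support 2.41421 vs apothem 0.8 → ∉ W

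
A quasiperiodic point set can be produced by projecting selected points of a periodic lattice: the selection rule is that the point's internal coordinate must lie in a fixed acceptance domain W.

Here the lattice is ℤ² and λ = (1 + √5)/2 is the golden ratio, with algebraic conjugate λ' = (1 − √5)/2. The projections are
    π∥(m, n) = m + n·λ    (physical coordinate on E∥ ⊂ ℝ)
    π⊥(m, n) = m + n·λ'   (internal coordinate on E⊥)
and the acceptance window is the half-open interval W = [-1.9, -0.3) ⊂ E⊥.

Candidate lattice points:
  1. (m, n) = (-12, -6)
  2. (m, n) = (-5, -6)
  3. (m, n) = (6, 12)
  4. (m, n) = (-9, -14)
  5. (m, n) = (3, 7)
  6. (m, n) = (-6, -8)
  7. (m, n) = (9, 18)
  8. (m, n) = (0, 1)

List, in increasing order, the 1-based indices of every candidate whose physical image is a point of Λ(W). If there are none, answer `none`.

Numerically λ ≈ 1.61803 and λ' = −1/λ ≈ -0.61803.
#1 (-12,-6): internal coord -12 + (-6)·λ' = -8.29180; -8.29180 ∉ [-1.9, -0.3) → out
#2 (-5,-6): internal coord -5 + (-6)·λ' = -1.29180; -1.29180 ∈ [-1.9, -0.3) → IN Λ
#3 (6,12): internal coord 6 + (12)·λ' = -1.41641; -1.41641 ∈ [-1.9, -0.3) → IN Λ
#4 (-9,-14): internal coord -9 + (-14)·λ' = -0.34752; -0.34752 ∈ [-1.9, -0.3) → IN Λ
#5 (3,7): internal coord 3 + (7)·λ' = -1.32624; -1.32624 ∈ [-1.9, -0.3) → IN Λ
#6 (-6,-8): internal coord -6 + (-8)·λ' = -1.05573; -1.05573 ∈ [-1.9, -0.3) → IN Λ
#7 (9,18): internal coord 9 + (18)·λ' = -2.12461; -2.12461 ∉ [-1.9, -0.3) → out
#8 (0,1): internal coord 0 + (1)·λ' = -0.61803; -0.61803 ∈ [-1.9, -0.3) → IN Λ

2, 3, 4, 5, 6, 8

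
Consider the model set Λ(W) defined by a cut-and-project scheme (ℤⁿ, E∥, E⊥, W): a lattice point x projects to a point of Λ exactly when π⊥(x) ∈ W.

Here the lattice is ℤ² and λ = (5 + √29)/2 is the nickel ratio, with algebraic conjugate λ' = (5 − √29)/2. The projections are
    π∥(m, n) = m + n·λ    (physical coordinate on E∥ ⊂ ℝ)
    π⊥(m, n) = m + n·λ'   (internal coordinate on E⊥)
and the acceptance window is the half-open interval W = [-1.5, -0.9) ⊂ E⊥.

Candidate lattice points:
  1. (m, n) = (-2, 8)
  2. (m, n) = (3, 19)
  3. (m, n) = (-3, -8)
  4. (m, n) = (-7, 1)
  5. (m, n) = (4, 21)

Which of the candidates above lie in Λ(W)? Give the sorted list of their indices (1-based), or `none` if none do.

3

Numerically λ ≈ 5.19258 and λ' = −1/λ ≈ -0.19258.
#1 (-2,8): internal coord -2 + (8)·λ' = -3.54066; -3.54066 ∉ [-1.5, -0.9) → out
#2 (3,19): internal coord 3 + (19)·λ' = -0.65907; -0.65907 ∉ [-1.5, -0.9) → out
#3 (-3,-8): internal coord -3 + (-8)·λ' = -1.45934; -1.45934 ∈ [-1.5, -0.9) → IN Λ
#4 (-7,1): internal coord -7 + (1)·λ' = -7.19258; -7.19258 ∉ [-1.5, -0.9) → out
#5 (4,21): internal coord 4 + (21)·λ' = -0.04423; -0.04423 ∉ [-1.5, -0.9) → out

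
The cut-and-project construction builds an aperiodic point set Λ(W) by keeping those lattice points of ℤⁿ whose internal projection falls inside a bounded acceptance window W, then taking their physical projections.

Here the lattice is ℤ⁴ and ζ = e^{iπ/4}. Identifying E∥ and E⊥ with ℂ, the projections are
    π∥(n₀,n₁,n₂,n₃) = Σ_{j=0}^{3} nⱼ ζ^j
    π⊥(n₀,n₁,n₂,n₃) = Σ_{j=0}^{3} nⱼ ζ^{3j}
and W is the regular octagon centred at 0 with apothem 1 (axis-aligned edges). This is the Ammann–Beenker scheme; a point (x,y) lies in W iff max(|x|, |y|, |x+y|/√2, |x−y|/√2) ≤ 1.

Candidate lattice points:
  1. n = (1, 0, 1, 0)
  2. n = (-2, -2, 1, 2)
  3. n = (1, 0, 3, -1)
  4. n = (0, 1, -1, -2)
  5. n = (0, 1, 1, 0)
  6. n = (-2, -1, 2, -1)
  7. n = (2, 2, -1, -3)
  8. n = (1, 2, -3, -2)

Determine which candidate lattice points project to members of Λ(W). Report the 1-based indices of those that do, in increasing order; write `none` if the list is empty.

5

Internal map: ζ^{3j} for j=0..3 gives (1,0), (−√2/2,√2/2), (0,−1), (√2/2,√2/2).
candidate 1: n = (1, 0, 1, 0) → π⊥ ≈ (+1.000000, -1.000000); max(|x|,|y|,|x±y|/√2) = 1.414214 > 1 ⇒ ∉ W
candidate 2: n = (-2, -2, 1, 2) → π⊥ ≈ (+0.828427, -1.000000); max(|x|,|y|,|x±y|/√2) = 1.292893 > 1 ⇒ ∉ W
candidate 3: n = (1, 0, 3, -1) → π⊥ ≈ (+0.292893, -3.707107); max(|x|,|y|,|x±y|/√2) = 3.707107 > 1 ⇒ ∉ W
candidate 4: n = (0, 1, -1, -2) → π⊥ ≈ (-2.121320, +0.292893); max(|x|,|y|,|x±y|/√2) = 2.121320 > 1 ⇒ ∉ W
candidate 5: n = (0, 1, 1, 0) → π⊥ ≈ (-0.707107, -0.292893); max(|x|,|y|,|x±y|/√2) = 0.707107 ≤ 1 ⇒ ∈ W
candidate 6: n = (-2, -1, 2, -1) → π⊥ ≈ (-2.000000, -3.414214); max(|x|,|y|,|x±y|/√2) = 3.828427 > 1 ⇒ ∉ W
candidate 7: n = (2, 2, -1, -3) → π⊥ ≈ (-1.535534, +0.292893); max(|x|,|y|,|x±y|/√2) = 1.535534 > 1 ⇒ ∉ W
candidate 8: n = (1, 2, -3, -2) → π⊥ ≈ (-1.828427, +3.000000); max(|x|,|y|,|x±y|/√2) = 3.414214 > 1 ⇒ ∉ W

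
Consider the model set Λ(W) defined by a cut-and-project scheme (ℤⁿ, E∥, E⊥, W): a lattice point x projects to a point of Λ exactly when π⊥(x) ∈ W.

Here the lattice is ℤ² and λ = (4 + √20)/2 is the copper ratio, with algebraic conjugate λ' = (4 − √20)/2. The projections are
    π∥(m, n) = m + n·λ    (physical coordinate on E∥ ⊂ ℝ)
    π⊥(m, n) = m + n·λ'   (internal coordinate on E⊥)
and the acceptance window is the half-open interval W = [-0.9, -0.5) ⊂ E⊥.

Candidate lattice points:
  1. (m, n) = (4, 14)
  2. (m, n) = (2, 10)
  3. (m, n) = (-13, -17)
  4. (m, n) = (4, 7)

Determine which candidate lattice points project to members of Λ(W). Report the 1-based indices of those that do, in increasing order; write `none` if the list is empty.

Numerically λ ≈ 4.2361 and λ' = −1/λ ≈ -0.2361.
#1 (4,14): internal coord 4 + (14)·λ' = +0.6950; +0.6950 ∉ [-0.9, -0.5) → out
#2 (2,10): internal coord 2 + (10)·λ' = -0.3607; -0.3607 ∉ [-0.9, -0.5) → out
#3 (-13,-17): internal coord -13 + (-17)·λ' = -8.9868; -8.9868 ∉ [-0.9, -0.5) → out
#4 (4,7): internal coord 4 + (7)·λ' = +2.3475; +2.3475 ∉ [-0.9, -0.5) → out

none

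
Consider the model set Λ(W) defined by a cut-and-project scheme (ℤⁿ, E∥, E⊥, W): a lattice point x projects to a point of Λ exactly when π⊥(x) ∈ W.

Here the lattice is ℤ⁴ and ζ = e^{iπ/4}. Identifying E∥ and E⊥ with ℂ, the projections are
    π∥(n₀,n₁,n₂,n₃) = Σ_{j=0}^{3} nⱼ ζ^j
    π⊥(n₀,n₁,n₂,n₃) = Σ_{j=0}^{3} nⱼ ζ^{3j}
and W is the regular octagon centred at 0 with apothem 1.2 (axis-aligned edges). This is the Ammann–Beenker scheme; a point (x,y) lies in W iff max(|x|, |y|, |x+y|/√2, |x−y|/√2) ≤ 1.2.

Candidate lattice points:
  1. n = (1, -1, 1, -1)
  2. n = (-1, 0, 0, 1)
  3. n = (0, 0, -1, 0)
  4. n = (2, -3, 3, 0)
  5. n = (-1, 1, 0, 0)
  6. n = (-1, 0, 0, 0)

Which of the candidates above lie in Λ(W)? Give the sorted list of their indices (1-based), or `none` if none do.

2, 3, 6

Internal map: ζ^{3j} for j=0..3 gives (1,0), (−√2/2,√2/2), (0,−1), (√2/2,√2/2).
candidate 1: n = (1, -1, 1, -1) → π⊥ ≈ (+1.000000, -2.414214); max(|x|,|y|,|x±y|/√2) = 2.414214 > 1.2 ⇒ ∉ W
candidate 2: n = (-1, 0, 0, 1) → π⊥ ≈ (-0.292893, +0.707107); max(|x|,|y|,|x±y|/√2) = 0.707107 ≤ 1.2 ⇒ ∈ W
candidate 3: n = (0, 0, -1, 0) → π⊥ ≈ (+0.000000, +1.000000); max(|x|,|y|,|x±y|/√2) = 1.000000 ≤ 1.2 ⇒ ∈ W
candidate 4: n = (2, -3, 3, 0) → π⊥ ≈ (+4.121320, -5.121320); max(|x|,|y|,|x±y|/√2) = 6.535534 > 1.2 ⇒ ∉ W
candidate 5: n = (-1, 1, 0, 0) → π⊥ ≈ (-1.707107, +0.707107); max(|x|,|y|,|x±y|/√2) = 1.707107 > 1.2 ⇒ ∉ W
candidate 6: n = (-1, 0, 0, 0) → π⊥ ≈ (-1.000000, +0.000000); max(|x|,|y|,|x±y|/√2) = 1.000000 ≤ 1.2 ⇒ ∈ W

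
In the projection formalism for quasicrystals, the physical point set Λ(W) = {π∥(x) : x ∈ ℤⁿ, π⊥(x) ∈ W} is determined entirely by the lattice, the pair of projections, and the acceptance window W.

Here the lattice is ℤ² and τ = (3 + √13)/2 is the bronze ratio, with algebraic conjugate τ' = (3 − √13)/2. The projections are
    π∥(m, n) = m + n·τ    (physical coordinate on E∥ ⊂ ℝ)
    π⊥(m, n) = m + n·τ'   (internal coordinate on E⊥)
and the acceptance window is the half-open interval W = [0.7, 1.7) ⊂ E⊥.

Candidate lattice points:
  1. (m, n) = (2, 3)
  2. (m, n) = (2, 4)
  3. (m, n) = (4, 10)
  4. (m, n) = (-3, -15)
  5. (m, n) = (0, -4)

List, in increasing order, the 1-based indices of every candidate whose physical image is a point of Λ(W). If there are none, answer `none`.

Compute τ' = (3−√13)/2 = -0.302776, so π⊥(m,n) = m -0.302776·n.
#1 (2,3): internal coord 2 + (3)·τ' = +1.091673; +1.091673 ∈ [0.7, 1.7) → IN Λ
#2 (2,4): internal coord 2 + (4)·τ' = +0.788897; +0.788897 ∈ [0.7, 1.7) → IN Λ
#3 (4,10): internal coord 4 + (10)·τ' = +0.972244; +0.972244 ∈ [0.7, 1.7) → IN Λ
#4 (-3,-15): internal coord -3 + (-15)·τ' = +1.541635; +1.541635 ∈ [0.7, 1.7) → IN Λ
#5 (0,-4): internal coord 0 + (-4)·τ' = +1.211103; +1.211103 ∈ [0.7, 1.7) → IN Λ

1, 2, 3, 4, 5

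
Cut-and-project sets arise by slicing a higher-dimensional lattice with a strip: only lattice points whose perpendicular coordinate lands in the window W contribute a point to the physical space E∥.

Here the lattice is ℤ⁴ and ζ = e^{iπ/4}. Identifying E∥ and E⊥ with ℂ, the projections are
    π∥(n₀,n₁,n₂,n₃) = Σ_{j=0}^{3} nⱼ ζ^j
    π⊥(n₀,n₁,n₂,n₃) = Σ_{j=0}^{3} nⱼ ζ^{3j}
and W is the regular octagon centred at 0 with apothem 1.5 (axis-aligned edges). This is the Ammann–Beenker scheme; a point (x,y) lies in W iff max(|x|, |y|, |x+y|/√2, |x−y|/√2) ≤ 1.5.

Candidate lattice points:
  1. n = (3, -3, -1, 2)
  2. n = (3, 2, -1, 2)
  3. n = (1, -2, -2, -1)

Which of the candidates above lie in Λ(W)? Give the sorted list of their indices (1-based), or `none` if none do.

With ζ = e^{iπ/4} the internal vectors are ζ^0,ζ^3,ζ^6,ζ^9.
#1 (3, -3, -1, 2): internal (6.5355, 0.2929); octagon support 6.5355 vs apothem 1.5 → ∉ W
#2 (3, 2, -1, 2): internal (3.0000, 3.8284); octagon support 4.8284 vs apothem 1.5 → ∉ W
#3 (1, -2, -2, -1): internal (1.7071, -0.1213); octagon support 1.7071 vs apothem 1.5 → ∉ W

none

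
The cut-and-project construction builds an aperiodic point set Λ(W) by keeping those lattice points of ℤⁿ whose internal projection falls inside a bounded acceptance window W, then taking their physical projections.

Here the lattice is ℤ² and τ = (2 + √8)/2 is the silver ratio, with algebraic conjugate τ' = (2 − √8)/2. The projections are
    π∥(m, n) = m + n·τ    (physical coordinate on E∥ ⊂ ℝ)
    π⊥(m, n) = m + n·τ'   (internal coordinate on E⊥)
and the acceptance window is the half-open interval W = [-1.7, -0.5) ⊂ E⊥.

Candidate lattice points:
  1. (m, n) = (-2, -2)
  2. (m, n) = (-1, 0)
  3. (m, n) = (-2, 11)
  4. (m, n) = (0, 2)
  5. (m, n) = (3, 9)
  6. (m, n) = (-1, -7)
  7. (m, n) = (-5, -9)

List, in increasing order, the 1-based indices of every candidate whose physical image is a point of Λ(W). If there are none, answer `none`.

1, 2, 4, 5, 7

Numerically τ ≈ 2.414214 and τ' = −1/τ ≈ -0.414214.
#1 (-2,-2): internal coord -2 + (-2)·τ' = -1.171573; -1.171573 ∈ [-1.7, -0.5) → IN Λ
#2 (-1,0): internal coord -1 + (0)·τ' = -1.000000; -1.000000 ∈ [-1.7, -0.5) → IN Λ
#3 (-2,11): internal coord -2 + (11)·τ' = -6.556349; -6.556349 ∉ [-1.7, -0.5) → out
#4 (0,2): internal coord 0 + (2)·τ' = -0.828427; -0.828427 ∈ [-1.7, -0.5) → IN Λ
#5 (3,9): internal coord 3 + (9)·τ' = -0.727922; -0.727922 ∈ [-1.7, -0.5) → IN Λ
#6 (-1,-7): internal coord -1 + (-7)·τ' = +1.899495; +1.899495 ∉ [-1.7, -0.5) → out
#7 (-5,-9): internal coord -5 + (-9)·τ' = -1.272078; -1.272078 ∈ [-1.7, -0.5) → IN Λ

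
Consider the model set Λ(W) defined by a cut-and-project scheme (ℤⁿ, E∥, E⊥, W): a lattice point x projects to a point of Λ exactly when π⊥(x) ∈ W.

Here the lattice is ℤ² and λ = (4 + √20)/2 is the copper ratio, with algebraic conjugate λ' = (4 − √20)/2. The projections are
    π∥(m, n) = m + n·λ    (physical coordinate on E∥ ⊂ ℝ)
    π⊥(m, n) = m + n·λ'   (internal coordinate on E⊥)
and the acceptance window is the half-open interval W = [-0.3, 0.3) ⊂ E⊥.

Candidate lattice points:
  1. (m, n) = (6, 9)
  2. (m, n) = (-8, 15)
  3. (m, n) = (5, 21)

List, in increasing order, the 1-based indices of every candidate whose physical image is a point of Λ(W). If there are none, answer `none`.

Numerically λ ≈ 4.2361 and λ' = −1/λ ≈ -0.2361.
#1 (6,9): internal coord 6 + (9)·λ' = +3.8754; +3.8754 ∉ [-0.3, 0.3) → out
#2 (-8,15): internal coord -8 + (15)·λ' = -11.5410; -11.5410 ∉ [-0.3, 0.3) → out
#3 (5,21): internal coord 5 + (21)·λ' = +0.0426; +0.0426 ∈ [-0.3, 0.3) → IN Λ

3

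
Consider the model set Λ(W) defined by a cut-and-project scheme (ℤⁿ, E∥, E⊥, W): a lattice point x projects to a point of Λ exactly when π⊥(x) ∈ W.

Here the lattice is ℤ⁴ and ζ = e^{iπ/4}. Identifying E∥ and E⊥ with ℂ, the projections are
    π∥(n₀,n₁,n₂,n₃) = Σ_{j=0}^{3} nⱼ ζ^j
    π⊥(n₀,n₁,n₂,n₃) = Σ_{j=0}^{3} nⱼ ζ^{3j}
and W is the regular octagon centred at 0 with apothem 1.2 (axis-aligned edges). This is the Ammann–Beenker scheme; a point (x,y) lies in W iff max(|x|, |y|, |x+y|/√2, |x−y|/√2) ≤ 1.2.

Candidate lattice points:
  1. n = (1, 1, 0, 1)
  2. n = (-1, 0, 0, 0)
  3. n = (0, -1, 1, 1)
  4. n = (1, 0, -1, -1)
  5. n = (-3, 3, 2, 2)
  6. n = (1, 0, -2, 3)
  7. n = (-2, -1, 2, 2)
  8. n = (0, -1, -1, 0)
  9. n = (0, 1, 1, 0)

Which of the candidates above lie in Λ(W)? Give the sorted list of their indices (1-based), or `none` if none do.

π⊥(n) = n₀ + n₁ζ³ + n₂ζ⁶ + n₃ζ⁹ where ζ = e^{iπ/4}.
candidate 1: n = (1, 1, 0, 1) → π⊥ ≈ (+1.000000, +1.414214); max(|x|,|y|,|x±y|/√2) = 1.707107 > 1.2 ⇒ ∉ W
candidate 2: n = (-1, 0, 0, 0) → π⊥ ≈ (-1.000000, +0.000000); max(|x|,|y|,|x±y|/√2) = 1.000000 ≤ 1.2 ⇒ ∈ W
candidate 3: n = (0, -1, 1, 1) → π⊥ ≈ (+1.414214, -1.000000); max(|x|,|y|,|x±y|/√2) = 1.707107 > 1.2 ⇒ ∉ W
candidate 4: n = (1, 0, -1, -1) → π⊥ ≈ (+0.292893, +0.292893); max(|x|,|y|,|x±y|/√2) = 0.414214 ≤ 1.2 ⇒ ∈ W
candidate 5: n = (-3, 3, 2, 2) → π⊥ ≈ (-3.707107, +1.535534); max(|x|,|y|,|x±y|/√2) = 3.707107 > 1.2 ⇒ ∉ W
candidate 6: n = (1, 0, -2, 3) → π⊥ ≈ (+3.121320, +4.121320); max(|x|,|y|,|x±y|/√2) = 5.121320 > 1.2 ⇒ ∉ W
candidate 7: n = (-2, -1, 2, 2) → π⊥ ≈ (+0.121320, -1.292893); max(|x|,|y|,|x±y|/√2) = 1.292893 > 1.2 ⇒ ∉ W
candidate 8: n = (0, -1, -1, 0) → π⊥ ≈ (+0.707107, +0.292893); max(|x|,|y|,|x±y|/√2) = 0.707107 ≤ 1.2 ⇒ ∈ W
candidate 9: n = (0, 1, 1, 0) → π⊥ ≈ (-0.707107, -0.292893); max(|x|,|y|,|x±y|/√2) = 0.707107 ≤ 1.2 ⇒ ∈ W

2, 4, 8, 9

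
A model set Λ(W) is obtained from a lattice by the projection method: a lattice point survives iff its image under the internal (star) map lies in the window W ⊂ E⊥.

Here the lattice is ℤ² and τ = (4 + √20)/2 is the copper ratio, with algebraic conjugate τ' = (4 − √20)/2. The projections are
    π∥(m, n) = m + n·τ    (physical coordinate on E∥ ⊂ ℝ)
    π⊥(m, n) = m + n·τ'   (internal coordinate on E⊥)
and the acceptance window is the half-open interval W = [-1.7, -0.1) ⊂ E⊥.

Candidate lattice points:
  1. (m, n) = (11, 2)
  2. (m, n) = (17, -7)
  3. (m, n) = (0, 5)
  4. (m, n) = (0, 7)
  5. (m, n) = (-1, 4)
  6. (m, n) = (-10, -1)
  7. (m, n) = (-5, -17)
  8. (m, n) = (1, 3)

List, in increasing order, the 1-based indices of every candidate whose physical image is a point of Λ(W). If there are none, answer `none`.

3, 4, 7

τ' = (4−√20)/2 ≈ -0.236068.
[1] lift (11,2): star map gives 10.527864; window check -1.7 ≤ 10.527864 < -0.1 is false → out
[2] lift (17,-7): star map gives 18.652476; window check -1.7 ≤ 18.652476 < -0.1 is false → out
[3] lift (0,5): star map gives -1.180340; window check -1.7 ≤ -1.180340 < -0.1 is true → IN Λ
[4] lift (0,7): star map gives -1.652476; window check -1.7 ≤ -1.652476 < -0.1 is true → IN Λ
[5] lift (-1,4): star map gives -1.944272; window check -1.7 ≤ -1.944272 < -0.1 is false → out
[6] lift (-10,-1): star map gives -9.763932; window check -1.7 ≤ -9.763932 < -0.1 is false → out
[7] lift (-5,-17): star map gives -0.986844; window check -1.7 ≤ -0.986844 < -0.1 is true → IN Λ
[8] lift (1,3): star map gives 0.291796; window check -1.7 ≤ 0.291796 < -0.1 is false → out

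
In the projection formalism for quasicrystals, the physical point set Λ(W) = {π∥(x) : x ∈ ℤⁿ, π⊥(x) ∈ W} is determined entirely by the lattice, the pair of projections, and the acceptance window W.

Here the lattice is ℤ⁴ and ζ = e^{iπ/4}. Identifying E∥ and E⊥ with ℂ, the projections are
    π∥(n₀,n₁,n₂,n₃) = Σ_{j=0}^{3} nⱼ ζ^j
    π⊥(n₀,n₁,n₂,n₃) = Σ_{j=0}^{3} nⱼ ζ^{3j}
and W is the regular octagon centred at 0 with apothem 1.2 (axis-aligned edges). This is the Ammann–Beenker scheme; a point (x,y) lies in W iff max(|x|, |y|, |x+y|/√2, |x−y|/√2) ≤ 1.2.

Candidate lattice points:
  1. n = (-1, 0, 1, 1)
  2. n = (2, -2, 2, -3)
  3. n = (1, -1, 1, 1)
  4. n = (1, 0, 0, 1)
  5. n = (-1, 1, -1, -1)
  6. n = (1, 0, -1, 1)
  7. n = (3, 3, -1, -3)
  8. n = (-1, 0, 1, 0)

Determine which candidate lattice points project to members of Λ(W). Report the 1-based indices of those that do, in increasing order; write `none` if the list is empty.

π⊥(n) = n₀ + n₁ζ³ + n₂ζ⁶ + n₃ζ⁹ where ζ = e^{iπ/4}.
#1 (-1, 0, 1, 1): internal (-0.292893, -0.292893); octagon support 0.414214 vs apothem 1.2 → ∈ W
#2 (2, -2, 2, -3): internal (1.292893, -5.535534); octagon support 5.535534 vs apothem 1.2 → ∉ W
#3 (1, -1, 1, 1): internal (2.414214, -1.000000); octagon support 2.414214 vs apothem 1.2 → ∉ W
#4 (1, 0, 0, 1): internal (1.707107, 0.707107); octagon support 1.707107 vs apothem 1.2 → ∉ W
#5 (-1, 1, -1, -1): internal (-2.414214, 1.000000); octagon support 2.414214 vs apothem 1.2 → ∉ W
#6 (1, 0, -1, 1): internal (1.707107, 1.707107); octagon support 2.414214 vs apothem 1.2 → ∉ W
#7 (3, 3, -1, -3): internal (-1.242641, 1.000000); octagon support 1.585786 vs apothem 1.2 → ∉ W
#8 (-1, 0, 1, 0): internal (-1.000000, -1.000000); octagon support 1.414214 vs apothem 1.2 → ∉ W

1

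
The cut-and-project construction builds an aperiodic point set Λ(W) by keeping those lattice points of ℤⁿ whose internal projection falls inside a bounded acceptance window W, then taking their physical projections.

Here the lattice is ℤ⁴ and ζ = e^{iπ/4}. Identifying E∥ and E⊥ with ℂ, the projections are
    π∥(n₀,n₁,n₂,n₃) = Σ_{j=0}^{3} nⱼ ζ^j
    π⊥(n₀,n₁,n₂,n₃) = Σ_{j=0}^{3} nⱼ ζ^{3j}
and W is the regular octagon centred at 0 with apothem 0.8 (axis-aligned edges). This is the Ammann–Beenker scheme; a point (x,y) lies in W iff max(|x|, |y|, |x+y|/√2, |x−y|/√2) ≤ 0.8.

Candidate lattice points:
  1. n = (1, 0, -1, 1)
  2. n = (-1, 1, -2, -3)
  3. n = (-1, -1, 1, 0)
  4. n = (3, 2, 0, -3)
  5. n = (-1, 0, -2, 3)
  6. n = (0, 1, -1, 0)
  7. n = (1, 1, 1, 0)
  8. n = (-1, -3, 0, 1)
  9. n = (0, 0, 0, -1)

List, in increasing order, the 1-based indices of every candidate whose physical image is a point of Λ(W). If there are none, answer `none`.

7

With ζ = e^{iπ/4} the internal vectors are ζ^0,ζ^3,ζ^6,ζ^9.
#1 (1, 0, -1, 1): internal (1.7071, 1.7071); octagon support 2.4142 vs apothem 0.8 → ∉ W
#2 (-1, 1, -2, -3): internal (-3.8284, 0.5858); octagon support 3.8284 vs apothem 0.8 → ∉ W
#3 (-1, -1, 1, 0): internal (-0.2929, -1.7071); octagon support 1.7071 vs apothem 0.8 → ∉ W
#4 (3, 2, 0, -3): internal (-0.5355, -0.7071); octagon support 0.8787 vs apothem 0.8 → ∉ W
#5 (-1, 0, -2, 3): internal (1.1213, 4.1213); octagon support 4.1213 vs apothem 0.8 → ∉ W
#6 (0, 1, -1, 0): internal (-0.7071, 1.7071); octagon support 1.7071 vs apothem 0.8 → ∉ W
#7 (1, 1, 1, 0): internal (0.2929, -0.2929); octagon support 0.4142 vs apothem 0.8 → ∈ W
#8 (-1, -3, 0, 1): internal (1.8284, -1.4142); octagon support 2.2929 vs apothem 0.8 → ∉ W
#9 (0, 0, 0, -1): internal (-0.7071, -0.7071); octagon support 1.0000 vs apothem 0.8 → ∉ W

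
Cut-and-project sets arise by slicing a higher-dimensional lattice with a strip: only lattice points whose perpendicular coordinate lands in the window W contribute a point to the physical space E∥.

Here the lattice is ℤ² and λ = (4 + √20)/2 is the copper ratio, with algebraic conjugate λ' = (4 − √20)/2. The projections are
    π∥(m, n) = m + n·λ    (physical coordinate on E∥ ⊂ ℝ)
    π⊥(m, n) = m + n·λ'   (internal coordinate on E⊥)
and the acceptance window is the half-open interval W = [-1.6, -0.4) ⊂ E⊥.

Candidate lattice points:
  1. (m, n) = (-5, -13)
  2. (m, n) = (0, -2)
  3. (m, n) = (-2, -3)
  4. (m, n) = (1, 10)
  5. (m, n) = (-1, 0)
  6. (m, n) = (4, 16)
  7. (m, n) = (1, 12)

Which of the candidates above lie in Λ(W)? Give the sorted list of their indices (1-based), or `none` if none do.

3, 4, 5

Numerically λ ≈ 4.23607 and λ' = −1/λ ≈ -0.23607.
[1] lift (-5,-13): star map gives -1.93112; window check -1.6 ≤ -1.93112 < -0.4 is false → out
[2] lift (0,-2): star map gives 0.47214; window check -1.6 ≤ 0.47214 < -0.4 is false → out
[3] lift (-2,-3): star map gives -1.29180; window check -1.6 ≤ -1.29180 < -0.4 is true → IN Λ
[4] lift (1,10): star map gives -1.36068; window check -1.6 ≤ -1.36068 < -0.4 is true → IN Λ
[5] lift (-1,0): star map gives -1.00000; window check -1.6 ≤ -1.00000 < -0.4 is true → IN Λ
[6] lift (4,16): star map gives 0.22291; window check -1.6 ≤ 0.22291 < -0.4 is false → out
[7] lift (1,12): star map gives -1.83282; window check -1.6 ≤ -1.83282 < -0.4 is false → out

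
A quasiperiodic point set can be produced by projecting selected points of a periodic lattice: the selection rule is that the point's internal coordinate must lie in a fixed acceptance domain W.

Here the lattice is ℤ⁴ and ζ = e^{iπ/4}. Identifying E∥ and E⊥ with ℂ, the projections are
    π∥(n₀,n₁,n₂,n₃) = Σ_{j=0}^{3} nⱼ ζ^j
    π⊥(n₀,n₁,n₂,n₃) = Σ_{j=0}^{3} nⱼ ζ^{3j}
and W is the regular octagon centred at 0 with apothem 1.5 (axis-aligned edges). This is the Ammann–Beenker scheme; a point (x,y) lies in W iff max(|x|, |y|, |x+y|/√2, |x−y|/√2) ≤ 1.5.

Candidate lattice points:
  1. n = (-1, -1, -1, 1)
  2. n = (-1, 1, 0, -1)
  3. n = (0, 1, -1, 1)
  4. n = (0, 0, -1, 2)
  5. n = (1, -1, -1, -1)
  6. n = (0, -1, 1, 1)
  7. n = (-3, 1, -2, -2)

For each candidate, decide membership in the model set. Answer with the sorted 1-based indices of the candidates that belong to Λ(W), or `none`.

1, 5

Internal map: ζ^{3j} for j=0..3 gives (1,0), (−√2/2,√2/2), (0,−1), (√2/2,√2/2).
candidate 1: n = (-1, -1, -1, 1) → π⊥ ≈ (+0.4142, +1.0000); max(|x|,|y|,|x±y|/√2) = 1.0000 ≤ 1.5 ⇒ ∈ W
candidate 2: n = (-1, 1, 0, -1) → π⊥ ≈ (-2.4142, +0.0000); max(|x|,|y|,|x±y|/√2) = 2.4142 > 1.5 ⇒ ∉ W
candidate 3: n = (0, 1, -1, 1) → π⊥ ≈ (+0.0000, +2.4142); max(|x|,|y|,|x±y|/√2) = 2.4142 > 1.5 ⇒ ∉ W
candidate 4: n = (0, 0, -1, 2) → π⊥ ≈ (+1.4142, +2.4142); max(|x|,|y|,|x±y|/√2) = 2.7071 > 1.5 ⇒ ∉ W
candidate 5: n = (1, -1, -1, -1) → π⊥ ≈ (+1.0000, -0.4142); max(|x|,|y|,|x±y|/√2) = 1.0000 ≤ 1.5 ⇒ ∈ W
candidate 6: n = (0, -1, 1, 1) → π⊥ ≈ (+1.4142, -1.0000); max(|x|,|y|,|x±y|/√2) = 1.7071 > 1.5 ⇒ ∉ W
candidate 7: n = (-3, 1, -2, -2) → π⊥ ≈ (-5.1213, +1.2929); max(|x|,|y|,|x±y|/√2) = 5.1213 > 1.5 ⇒ ∉ W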